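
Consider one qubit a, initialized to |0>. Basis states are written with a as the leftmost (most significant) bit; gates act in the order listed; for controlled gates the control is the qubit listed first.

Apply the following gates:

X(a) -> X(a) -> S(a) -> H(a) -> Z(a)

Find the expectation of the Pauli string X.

In the final state, X has expectation -1. Key observation: steps 1-2 multiply out to the identity, so the circuit reduces to the remaining gates.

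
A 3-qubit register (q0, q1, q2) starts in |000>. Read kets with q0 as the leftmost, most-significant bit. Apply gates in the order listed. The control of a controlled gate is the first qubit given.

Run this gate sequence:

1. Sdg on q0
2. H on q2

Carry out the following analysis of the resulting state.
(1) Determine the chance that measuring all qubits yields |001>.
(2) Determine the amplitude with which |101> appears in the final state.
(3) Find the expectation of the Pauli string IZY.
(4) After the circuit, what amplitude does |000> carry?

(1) A full measurement returns |001> with probability 1/2.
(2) The amplitude on |101> is 0.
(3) The observable IZY averages to 0.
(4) The final state's coefficient on |000> equals sqrt(2)/2.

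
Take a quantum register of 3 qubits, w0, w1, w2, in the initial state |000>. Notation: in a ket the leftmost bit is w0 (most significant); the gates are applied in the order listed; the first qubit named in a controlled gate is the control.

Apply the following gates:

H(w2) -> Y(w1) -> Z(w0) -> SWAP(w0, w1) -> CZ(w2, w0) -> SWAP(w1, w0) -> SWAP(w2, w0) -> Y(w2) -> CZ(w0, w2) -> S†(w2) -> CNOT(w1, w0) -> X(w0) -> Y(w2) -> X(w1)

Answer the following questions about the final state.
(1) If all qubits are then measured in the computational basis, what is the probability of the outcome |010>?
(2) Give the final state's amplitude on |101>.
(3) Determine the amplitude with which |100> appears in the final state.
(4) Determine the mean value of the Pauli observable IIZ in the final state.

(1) Outcome |010> occurs with probability 0.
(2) The final state's coefficient on |101> equals 0.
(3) The final state's coefficient on |100> equals sqrt(2)/2.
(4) The expectation value of IIZ is 1.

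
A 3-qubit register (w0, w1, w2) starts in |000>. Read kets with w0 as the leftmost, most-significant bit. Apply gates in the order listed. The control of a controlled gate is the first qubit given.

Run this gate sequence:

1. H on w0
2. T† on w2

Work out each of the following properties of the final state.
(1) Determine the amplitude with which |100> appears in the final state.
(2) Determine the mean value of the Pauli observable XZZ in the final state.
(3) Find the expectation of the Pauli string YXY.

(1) The final state's coefficient on |100> equals sqrt(2)/2.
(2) The expectation value of XZZ is 1.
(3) The expectation value of YXY is 0.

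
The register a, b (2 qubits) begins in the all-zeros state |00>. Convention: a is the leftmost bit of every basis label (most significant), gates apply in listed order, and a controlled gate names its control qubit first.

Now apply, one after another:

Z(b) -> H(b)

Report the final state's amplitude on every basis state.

The final amplitudes are sqrt(2)/2 on |00>, sqrt(2)/2 on |01>, 0 on |10>, 0 on |11>.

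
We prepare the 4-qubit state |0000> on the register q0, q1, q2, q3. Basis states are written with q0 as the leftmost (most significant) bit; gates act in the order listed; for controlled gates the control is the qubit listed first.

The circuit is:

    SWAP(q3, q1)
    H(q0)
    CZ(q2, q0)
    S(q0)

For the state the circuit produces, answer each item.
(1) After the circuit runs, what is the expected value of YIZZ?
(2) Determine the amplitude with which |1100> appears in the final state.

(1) In the final state, YIZZ has expectation 1.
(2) The amplitude on |1100> is 0.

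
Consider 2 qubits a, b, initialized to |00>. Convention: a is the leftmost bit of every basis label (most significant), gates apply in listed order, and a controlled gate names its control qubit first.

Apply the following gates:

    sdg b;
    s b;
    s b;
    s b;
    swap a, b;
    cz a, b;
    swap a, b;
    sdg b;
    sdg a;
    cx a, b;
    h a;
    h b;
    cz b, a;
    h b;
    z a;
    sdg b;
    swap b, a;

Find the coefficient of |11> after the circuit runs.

The amplitude on |11> is sqrt(2)*I/2.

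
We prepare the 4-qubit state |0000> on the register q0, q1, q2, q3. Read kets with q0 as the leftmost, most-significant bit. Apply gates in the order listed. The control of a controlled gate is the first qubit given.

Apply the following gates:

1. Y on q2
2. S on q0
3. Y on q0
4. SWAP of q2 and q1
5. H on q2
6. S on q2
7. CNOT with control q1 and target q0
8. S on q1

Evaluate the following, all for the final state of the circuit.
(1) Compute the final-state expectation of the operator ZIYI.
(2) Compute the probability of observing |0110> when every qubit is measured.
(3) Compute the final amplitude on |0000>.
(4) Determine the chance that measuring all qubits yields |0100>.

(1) In the final state, ZIYI has expectation 1.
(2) A full measurement returns |0110> with probability 1/2.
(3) The final state's coefficient on |0000> equals 0.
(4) The probability of measuring |0100> is 1/2.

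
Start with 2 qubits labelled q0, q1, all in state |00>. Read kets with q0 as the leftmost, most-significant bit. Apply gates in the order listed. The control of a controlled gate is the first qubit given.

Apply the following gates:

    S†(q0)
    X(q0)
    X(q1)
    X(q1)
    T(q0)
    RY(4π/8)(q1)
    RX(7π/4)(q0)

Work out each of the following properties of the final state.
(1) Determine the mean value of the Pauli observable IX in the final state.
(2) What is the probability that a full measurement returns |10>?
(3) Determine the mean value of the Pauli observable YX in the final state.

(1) The observable IX averages to 1.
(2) A full measurement returns |10> with probability sqrt(2)/8 + 1/4.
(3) The expectation value of YX is -sqrt(2)/2.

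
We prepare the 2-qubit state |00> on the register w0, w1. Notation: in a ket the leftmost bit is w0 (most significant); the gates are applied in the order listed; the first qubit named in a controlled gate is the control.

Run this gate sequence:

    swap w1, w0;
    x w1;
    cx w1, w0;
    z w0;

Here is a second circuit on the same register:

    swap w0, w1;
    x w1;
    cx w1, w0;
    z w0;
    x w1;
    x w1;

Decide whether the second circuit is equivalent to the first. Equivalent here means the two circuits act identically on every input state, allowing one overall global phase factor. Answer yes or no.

Yes — the two circuits implement the same unitary up to a global phase.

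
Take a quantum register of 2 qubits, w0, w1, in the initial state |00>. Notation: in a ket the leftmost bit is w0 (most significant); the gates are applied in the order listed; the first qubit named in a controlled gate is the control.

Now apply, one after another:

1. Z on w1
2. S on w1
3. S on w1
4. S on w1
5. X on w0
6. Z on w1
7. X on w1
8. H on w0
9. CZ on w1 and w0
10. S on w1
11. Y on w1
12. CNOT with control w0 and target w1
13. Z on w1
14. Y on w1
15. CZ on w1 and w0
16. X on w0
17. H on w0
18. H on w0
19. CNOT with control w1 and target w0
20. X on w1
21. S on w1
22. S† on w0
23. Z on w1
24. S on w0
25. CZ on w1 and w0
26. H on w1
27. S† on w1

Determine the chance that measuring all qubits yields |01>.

A full measurement returns |01> with probability 1/2. Key observation: the block from step 17 through step 18 cancels to the identity and can be dropped.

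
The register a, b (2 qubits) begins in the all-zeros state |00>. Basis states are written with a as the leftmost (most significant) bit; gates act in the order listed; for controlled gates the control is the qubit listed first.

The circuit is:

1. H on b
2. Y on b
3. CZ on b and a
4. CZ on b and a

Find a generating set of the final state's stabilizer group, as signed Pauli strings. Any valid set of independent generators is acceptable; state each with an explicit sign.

The final state is stabilized by the group generated by -IX, +ZI; other independent generating sets are equally valid.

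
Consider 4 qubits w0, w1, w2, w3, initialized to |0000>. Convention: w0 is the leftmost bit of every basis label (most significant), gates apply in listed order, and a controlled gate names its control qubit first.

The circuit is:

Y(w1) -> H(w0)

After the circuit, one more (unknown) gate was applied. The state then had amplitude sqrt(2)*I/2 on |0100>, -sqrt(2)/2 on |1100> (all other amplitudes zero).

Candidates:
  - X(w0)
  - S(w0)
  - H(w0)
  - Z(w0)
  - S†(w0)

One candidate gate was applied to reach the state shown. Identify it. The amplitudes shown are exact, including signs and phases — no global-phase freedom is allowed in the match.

The unique candidate consistent with the amplitudes is S(w0).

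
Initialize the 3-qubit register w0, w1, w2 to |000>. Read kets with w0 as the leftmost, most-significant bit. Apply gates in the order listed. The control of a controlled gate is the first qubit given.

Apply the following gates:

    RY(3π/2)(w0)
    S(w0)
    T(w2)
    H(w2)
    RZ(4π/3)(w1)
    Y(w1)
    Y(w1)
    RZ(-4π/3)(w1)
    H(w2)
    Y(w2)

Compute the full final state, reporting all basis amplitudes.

The resulting statevector has amplitude -sqrt(2)*I/2 on |001>, -sqrt(2)/2 on |101>, and 0 on every other basis state. Key observation: steps 4-9 multiply out to the identity, so the circuit reduces to the remaining gates.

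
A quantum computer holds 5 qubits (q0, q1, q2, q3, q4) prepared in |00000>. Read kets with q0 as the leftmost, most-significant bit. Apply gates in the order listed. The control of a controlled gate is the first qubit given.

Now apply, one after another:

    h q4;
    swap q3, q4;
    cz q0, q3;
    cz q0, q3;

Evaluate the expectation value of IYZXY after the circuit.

The expectation value of IYZXY is 0. Key observation: the block from step 3 through step 4 cancels to the identity and can be dropped.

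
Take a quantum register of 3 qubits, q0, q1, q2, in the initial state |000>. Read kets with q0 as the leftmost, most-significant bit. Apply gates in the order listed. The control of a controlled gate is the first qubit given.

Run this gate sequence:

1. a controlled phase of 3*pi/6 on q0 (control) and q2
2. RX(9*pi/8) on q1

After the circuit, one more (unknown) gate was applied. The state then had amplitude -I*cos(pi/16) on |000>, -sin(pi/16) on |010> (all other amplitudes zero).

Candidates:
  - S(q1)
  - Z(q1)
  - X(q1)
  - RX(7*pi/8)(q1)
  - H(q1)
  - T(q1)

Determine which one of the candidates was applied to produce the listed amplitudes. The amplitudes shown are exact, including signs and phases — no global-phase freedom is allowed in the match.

The applied gate was X(q1).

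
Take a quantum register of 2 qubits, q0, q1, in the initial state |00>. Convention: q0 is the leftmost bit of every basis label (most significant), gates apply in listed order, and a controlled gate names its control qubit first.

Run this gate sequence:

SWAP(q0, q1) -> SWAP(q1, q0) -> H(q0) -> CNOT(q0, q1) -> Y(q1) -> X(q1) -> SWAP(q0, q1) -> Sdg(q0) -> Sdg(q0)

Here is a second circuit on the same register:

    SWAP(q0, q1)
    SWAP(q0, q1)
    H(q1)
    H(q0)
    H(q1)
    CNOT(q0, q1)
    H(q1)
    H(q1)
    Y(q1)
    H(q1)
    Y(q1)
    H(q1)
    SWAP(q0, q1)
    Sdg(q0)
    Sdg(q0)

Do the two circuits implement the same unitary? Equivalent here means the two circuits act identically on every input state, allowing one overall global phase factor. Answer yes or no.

No: there is an input state on which the two circuits produce genuinely different outputs (not merely differing by a phase).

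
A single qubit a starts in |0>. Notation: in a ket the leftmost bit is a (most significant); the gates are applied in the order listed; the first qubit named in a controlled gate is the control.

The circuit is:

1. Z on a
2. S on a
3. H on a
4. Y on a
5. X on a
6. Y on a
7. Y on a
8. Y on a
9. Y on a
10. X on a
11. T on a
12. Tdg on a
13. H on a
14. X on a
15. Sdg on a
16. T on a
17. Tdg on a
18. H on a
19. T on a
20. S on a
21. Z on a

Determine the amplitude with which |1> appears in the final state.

The amplitude on |1> is -sqrt(2)*exp(I*pi/4)/2. Key observation: gates 5-10 undo each other exactly, leaving only the rest of the circuit to track.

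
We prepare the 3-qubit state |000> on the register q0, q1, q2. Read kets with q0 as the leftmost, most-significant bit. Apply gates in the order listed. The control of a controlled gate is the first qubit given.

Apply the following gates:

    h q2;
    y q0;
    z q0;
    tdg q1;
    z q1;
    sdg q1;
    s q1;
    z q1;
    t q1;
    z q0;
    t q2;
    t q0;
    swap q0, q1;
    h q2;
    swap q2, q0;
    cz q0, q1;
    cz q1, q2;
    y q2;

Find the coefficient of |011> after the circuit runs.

The final state's coefficient on |011> equals -I/2 - exp(I*pi/4)/2. Key observation: gates 3-10 undo each other exactly, leaving only the rest of the circuit to track.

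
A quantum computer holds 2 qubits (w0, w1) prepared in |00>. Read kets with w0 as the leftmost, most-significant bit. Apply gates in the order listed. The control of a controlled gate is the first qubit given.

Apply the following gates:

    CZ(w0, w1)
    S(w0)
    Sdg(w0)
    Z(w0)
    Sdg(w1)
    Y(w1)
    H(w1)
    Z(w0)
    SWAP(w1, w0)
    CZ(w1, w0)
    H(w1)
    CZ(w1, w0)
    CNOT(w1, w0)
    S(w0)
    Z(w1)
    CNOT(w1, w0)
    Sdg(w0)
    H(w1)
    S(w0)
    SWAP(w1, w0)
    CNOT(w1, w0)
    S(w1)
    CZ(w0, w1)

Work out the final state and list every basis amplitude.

The resulting statevector has amplitude sqrt(2)*(1 + I)/4 on |00>, sqrt(2)*(-1 + I)/4 on |01>, sqrt(2)*(-1 + I)/4 on |10>, sqrt(2)*(-1 - I)/4 on |11>.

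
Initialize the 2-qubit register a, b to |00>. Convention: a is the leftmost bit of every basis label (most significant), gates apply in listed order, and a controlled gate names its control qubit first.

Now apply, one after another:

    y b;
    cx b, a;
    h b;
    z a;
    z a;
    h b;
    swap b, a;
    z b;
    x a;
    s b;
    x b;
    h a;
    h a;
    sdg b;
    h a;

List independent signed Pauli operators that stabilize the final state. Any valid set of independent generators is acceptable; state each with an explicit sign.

One valid set of independent stabilizer generators is +XI, +IZ (any independent generating set of the same group is equally correct).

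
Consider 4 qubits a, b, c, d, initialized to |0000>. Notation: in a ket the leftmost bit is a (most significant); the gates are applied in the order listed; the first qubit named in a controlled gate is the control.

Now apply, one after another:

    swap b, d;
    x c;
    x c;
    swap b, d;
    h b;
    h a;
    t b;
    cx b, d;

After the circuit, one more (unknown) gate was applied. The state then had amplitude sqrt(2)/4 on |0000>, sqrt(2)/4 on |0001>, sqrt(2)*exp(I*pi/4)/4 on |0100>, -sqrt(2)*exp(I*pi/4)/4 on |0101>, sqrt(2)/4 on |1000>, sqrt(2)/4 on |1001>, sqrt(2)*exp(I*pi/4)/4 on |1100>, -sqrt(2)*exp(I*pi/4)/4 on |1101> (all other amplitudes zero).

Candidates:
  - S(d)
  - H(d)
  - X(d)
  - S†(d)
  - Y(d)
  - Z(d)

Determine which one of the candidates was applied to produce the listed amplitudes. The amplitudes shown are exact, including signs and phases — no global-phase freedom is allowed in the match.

It was H(d) that produced the state shown.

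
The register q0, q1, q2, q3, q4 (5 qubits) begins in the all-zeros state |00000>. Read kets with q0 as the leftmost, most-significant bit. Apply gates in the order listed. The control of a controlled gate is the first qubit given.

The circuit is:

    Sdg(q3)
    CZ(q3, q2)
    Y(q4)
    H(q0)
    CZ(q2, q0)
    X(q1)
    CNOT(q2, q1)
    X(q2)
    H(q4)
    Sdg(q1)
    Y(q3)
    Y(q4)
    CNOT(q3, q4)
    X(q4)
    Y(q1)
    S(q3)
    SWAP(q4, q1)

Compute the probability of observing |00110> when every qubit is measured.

The probability of measuring |00110> is 1/4.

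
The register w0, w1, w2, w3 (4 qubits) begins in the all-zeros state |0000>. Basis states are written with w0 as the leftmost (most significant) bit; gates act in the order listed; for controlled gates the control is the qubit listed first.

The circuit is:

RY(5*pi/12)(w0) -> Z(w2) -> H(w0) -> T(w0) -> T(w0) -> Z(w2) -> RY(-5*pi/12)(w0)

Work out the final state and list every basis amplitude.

After the circuit, the state carries amplitude (1 - I)*(sqrt(2) + sqrt(3)*I)/4 on |0000>, -(1 - I)*(sqrt(2) + I)/4 on |1000>, and 0 on every other basis state.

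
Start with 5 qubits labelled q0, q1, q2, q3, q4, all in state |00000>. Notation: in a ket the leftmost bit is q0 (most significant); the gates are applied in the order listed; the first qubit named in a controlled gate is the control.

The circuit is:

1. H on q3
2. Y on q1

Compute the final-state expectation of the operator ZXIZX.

In the final state, ZXIZX has expectation 0.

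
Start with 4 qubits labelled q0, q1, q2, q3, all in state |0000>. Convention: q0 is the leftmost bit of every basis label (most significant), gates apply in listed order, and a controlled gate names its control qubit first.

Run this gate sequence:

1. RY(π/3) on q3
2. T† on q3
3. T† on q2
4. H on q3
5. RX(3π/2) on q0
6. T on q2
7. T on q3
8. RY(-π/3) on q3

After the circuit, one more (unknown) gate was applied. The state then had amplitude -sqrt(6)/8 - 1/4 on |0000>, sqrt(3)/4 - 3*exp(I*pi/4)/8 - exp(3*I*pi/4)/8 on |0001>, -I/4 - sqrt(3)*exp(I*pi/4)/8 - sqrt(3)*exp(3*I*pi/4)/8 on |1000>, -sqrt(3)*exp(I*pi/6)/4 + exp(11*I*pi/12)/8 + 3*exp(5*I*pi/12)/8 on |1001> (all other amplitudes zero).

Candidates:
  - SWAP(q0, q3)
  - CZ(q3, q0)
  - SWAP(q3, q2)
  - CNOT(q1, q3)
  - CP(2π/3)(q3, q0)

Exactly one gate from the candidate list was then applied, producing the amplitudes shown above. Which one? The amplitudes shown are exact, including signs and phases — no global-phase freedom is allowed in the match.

The unique candidate consistent with the amplitudes is CP(2π/3)(q3, q0).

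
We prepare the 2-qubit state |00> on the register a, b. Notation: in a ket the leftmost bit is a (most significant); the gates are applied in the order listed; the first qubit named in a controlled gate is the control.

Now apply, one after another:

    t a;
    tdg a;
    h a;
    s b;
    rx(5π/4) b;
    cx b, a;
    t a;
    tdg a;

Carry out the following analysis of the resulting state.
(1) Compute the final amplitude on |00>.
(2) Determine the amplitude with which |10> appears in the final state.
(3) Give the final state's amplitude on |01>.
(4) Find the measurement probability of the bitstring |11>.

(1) The final state's coefficient on |00> equals -sqrt(4 - 2*sqrt(2))/4.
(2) The final state's coefficient on |10> equals -sqrt(4 - 2*sqrt(2))/4.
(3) The final state's coefficient on |01> equals -I*sqrt(2*sqrt(2) + 4)/4.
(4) A full measurement returns |11> with probability sqrt(2)/8 + 1/4.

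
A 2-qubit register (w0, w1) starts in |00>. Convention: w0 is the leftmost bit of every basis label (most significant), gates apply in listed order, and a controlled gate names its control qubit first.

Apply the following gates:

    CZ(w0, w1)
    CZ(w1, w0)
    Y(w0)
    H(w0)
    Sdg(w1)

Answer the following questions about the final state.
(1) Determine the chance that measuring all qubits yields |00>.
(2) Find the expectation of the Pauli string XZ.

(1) Outcome |00> occurs with probability 1/2.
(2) The expectation value of XZ is -1.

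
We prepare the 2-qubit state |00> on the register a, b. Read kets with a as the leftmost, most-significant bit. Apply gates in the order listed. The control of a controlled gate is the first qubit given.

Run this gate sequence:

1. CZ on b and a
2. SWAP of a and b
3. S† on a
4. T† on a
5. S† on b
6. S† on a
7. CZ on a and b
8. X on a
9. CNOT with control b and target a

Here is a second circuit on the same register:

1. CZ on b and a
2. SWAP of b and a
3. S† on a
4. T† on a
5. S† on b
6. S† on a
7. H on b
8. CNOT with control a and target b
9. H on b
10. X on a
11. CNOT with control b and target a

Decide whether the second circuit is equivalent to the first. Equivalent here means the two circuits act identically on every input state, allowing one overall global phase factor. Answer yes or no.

Yes: on every input state the two circuits agree up to one overall phase factor.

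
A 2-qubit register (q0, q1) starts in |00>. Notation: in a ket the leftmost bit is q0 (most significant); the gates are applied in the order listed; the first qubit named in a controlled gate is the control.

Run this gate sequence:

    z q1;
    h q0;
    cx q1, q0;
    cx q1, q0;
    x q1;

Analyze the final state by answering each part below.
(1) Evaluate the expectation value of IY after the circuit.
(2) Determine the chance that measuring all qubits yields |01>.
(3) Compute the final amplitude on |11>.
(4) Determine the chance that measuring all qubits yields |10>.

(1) In the final state, IY has expectation 0.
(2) The probability of measuring |01> is 1/2.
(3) The final state's coefficient on |11> equals sqrt(2)/2.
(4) Outcome |10> occurs with probability 0.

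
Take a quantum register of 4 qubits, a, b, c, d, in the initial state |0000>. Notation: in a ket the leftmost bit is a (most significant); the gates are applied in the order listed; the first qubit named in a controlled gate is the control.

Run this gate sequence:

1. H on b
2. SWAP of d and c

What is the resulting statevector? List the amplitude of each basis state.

After the circuit, the state carries amplitude sqrt(2)/2 on |0000>, sqrt(2)/2 on |0100>, and 0 on every other basis state.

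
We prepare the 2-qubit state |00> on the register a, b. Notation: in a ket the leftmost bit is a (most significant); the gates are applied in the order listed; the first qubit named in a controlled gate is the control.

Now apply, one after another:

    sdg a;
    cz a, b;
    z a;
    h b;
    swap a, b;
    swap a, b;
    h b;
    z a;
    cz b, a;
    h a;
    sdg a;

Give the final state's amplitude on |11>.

|11> carries amplitude 0 in the final state. Key observation: the block from step 3 through step 8 cancels to the identity and can be dropped.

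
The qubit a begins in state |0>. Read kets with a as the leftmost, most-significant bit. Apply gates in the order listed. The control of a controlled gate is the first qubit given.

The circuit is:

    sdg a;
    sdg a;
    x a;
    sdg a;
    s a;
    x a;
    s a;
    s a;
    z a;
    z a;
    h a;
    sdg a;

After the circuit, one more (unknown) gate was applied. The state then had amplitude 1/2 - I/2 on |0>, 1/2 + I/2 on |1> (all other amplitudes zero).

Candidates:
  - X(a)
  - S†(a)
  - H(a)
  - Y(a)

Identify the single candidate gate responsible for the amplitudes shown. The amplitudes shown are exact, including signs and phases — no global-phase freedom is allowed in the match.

The applied gate was H(a). Key observation: steps 1-8 multiply out to the identity, so the circuit reduces to the remaining gates.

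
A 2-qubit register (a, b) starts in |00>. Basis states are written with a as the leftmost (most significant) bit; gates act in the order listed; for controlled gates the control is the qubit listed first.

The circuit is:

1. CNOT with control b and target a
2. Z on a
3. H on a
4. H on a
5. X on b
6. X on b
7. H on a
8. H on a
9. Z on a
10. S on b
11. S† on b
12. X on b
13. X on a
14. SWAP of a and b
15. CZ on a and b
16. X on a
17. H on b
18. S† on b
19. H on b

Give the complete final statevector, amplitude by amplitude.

The resulting statevector has amplitude -1/2 - I/2 on |00>, -1/2 + I/2 on |01>, 0 on |10>, 0 on |11>. Key observation: steps 2-9 multiply out to the identity, so the circuit reduces to the remaining gates.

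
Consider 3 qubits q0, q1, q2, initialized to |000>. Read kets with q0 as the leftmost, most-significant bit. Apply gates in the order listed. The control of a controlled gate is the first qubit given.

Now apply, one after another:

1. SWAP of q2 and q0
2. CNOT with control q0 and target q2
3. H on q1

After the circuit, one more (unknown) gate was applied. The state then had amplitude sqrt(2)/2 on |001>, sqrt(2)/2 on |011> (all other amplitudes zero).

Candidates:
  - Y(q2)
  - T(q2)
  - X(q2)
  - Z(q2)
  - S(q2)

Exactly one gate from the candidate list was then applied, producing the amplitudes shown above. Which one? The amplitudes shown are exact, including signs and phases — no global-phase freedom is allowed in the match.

It was X(q2) that produced the state shown.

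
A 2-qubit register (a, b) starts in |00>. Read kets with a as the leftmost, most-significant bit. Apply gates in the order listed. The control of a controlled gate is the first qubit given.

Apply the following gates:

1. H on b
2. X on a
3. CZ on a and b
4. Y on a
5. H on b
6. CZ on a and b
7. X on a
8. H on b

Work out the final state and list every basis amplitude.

After the circuit, the state carries amplitude 0 on |00>, 0 on |01>, -sqrt(2)*I/2 on |10>, sqrt(2)*I/2 on |11>.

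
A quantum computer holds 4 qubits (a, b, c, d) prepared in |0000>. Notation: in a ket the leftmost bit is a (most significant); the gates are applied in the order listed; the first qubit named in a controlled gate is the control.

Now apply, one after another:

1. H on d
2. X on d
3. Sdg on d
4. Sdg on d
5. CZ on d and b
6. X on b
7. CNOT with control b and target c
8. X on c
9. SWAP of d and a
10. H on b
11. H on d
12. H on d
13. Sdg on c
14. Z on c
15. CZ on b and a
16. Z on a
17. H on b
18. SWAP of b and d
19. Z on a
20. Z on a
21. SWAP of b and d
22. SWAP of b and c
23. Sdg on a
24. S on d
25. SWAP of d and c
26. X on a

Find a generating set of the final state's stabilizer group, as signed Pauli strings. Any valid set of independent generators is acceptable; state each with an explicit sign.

One valid set of independent stabilizer generators is +XIIY, +ZIIZ, +IZII, +IIZI (any independent generating set of the same group is equally correct). Key observation: steps 18-21 multiply out to the identity, so the circuit reduces to the remaining gates.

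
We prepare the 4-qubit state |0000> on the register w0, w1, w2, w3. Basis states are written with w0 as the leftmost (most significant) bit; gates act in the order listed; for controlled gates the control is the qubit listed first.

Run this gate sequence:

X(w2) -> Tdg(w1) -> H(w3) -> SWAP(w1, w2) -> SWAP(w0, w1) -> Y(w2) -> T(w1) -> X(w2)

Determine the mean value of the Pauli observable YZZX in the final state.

The observable YZZX averages to 0.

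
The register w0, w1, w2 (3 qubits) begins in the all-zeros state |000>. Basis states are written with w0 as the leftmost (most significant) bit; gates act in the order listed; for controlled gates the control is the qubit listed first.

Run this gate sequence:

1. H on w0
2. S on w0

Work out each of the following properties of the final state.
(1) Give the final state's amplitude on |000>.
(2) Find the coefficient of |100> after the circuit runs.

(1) |000> carries amplitude sqrt(2)/2 in the final state.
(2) |100> carries amplitude sqrt(2)*I/2 in the final state.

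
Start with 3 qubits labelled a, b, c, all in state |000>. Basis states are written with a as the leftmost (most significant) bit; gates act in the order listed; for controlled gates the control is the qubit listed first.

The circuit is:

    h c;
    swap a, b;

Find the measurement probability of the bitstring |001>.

A full measurement returns |001> with probability 1/2.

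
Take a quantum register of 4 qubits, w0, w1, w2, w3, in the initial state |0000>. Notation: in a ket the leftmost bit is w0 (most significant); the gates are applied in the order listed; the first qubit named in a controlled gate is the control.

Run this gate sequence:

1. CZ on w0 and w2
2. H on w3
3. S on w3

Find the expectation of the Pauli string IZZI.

In the final state, IZZI has expectation 1.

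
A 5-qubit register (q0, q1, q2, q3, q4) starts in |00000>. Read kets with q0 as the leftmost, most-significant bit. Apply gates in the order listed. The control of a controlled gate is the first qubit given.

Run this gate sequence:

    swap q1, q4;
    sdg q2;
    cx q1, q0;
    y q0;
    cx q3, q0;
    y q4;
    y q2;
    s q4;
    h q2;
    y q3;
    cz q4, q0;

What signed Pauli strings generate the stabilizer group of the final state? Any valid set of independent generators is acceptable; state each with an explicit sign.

The final state is stabilized by the group generated by -IIXII, -ZIIII, +IZIII, -IIIZI, -IIIIZ; other independent generating sets are equally valid.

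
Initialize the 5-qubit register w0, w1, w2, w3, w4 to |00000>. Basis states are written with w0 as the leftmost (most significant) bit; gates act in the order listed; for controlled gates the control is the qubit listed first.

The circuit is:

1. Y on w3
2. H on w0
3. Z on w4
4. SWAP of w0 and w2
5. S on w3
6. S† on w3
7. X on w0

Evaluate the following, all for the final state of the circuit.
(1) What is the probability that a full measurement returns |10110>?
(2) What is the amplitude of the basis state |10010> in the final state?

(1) A full measurement returns |10110> with probability 1/2. Key observation: the block from step 5 through step 6 cancels to the identity and can be dropped.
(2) The amplitude on |10010> is sqrt(2)*I/2.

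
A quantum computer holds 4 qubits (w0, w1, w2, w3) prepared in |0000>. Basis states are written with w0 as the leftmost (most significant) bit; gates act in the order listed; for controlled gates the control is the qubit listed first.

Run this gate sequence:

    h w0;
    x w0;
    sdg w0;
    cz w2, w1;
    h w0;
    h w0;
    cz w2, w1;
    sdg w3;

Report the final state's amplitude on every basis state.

After the circuit, the state carries amplitude sqrt(2)/2 on |0000>, -sqrt(2)*I/2 on |1000>, and 0 on every other basis state.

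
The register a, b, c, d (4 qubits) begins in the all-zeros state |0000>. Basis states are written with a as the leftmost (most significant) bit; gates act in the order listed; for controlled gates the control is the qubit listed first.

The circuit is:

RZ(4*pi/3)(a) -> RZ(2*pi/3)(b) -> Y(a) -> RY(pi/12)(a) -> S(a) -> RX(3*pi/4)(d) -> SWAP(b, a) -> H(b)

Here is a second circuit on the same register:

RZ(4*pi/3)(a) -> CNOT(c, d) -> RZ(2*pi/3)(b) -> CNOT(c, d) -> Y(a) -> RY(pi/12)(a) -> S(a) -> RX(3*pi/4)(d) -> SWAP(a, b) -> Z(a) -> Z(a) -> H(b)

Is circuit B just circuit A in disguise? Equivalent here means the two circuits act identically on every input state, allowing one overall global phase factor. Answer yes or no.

Yes, they are equivalent — the unitaries differ by at most a global phase.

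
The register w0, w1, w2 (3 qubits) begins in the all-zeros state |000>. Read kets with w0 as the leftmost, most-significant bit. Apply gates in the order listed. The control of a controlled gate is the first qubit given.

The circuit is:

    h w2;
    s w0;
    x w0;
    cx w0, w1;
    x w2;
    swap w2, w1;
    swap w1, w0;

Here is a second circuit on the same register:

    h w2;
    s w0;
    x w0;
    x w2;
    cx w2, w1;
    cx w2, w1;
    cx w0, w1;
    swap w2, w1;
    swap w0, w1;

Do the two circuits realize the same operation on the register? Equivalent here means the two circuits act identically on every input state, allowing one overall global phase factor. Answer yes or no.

Yes: on every input state the two circuits agree up to one overall phase factor.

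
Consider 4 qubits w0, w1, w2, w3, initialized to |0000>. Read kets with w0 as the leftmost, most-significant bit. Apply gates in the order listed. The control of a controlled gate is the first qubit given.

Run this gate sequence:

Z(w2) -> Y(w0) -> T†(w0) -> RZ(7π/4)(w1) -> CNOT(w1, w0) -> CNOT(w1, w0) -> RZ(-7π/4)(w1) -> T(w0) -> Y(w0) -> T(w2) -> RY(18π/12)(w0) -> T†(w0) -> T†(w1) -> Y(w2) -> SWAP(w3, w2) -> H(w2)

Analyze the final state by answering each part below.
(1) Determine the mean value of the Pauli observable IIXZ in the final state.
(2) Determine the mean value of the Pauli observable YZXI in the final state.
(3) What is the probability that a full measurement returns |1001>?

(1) In the final state, IIXZ has expectation -1. Key observation: steps 2-9 multiply out to the identity, so the circuit reduces to the remaining gates.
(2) The observable YZXI averages to sqrt(2)/2.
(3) The probability of measuring |1001> is 1/4.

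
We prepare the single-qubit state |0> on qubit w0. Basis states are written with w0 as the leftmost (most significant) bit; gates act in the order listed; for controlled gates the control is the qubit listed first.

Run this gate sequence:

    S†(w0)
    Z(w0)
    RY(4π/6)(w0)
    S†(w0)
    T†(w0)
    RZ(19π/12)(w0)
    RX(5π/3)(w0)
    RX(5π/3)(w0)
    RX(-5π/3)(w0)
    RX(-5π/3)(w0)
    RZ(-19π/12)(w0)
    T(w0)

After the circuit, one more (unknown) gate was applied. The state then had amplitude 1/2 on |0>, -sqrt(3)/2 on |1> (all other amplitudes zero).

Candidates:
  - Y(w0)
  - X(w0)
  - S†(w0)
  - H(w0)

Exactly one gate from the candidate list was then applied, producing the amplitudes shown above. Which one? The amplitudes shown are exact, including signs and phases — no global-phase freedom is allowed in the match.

The unique candidate consistent with the amplitudes is S†(w0). Key observation: gates 5-12 undo each other exactly, leaving only the rest of the circuit to track.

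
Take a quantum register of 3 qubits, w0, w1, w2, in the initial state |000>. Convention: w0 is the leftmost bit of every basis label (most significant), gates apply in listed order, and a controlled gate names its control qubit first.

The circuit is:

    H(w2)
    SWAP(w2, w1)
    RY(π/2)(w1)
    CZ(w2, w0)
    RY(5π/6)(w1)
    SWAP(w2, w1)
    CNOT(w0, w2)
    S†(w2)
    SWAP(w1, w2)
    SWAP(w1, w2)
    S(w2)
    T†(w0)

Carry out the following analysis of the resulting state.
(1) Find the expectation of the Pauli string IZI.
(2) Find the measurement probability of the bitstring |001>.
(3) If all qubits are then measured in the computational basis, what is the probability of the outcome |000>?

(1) In the final state, IZI has expectation 1. Key observation: steps 8-11 multiply out to the identity, so the circuit reduces to the remaining gates.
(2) The probability of measuring |001> is 1/2 - sqrt(3)/4.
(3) The probability of measuring |000> is sqrt(3)/4 + 1/2.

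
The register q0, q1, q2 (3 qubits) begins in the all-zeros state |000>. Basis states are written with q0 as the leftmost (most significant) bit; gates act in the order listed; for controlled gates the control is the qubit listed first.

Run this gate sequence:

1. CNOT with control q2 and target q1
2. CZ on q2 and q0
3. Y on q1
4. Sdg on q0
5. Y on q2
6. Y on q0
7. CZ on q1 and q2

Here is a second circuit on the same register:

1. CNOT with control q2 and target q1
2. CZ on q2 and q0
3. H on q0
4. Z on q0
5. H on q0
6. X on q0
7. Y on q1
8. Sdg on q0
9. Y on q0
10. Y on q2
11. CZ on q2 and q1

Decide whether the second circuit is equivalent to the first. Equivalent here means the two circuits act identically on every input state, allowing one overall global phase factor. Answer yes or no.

Yes, they are equivalent — the unitaries differ by at most a global phase.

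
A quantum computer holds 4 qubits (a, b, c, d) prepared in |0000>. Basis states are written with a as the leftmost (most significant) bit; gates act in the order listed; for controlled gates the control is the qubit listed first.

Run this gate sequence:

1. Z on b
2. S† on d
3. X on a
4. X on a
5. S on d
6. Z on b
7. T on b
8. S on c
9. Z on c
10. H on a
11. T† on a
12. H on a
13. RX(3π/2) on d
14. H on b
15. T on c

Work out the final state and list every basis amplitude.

The resulting statevector has amplitude -1/4 + exp(3*I*pi/4)/4 on |0000>, -I/4 - exp(I*pi/4)/4 on |0001>, 0 on |0010>, 0 on |0011>, -1/4 + exp(3*I*pi/4)/4 on |0100>, -I/4 - exp(I*pi/4)/4 on |0101>, 0 on |0110>, 0 on |0111>, -1/4 - exp(3*I*pi/4)/4 on |1000>, -I/4 + exp(I*pi/4)/4 on |1001>, 0 on |1010>, 0 on |1011>, -1/4 - exp(3*I*pi/4)/4 on |1100>, -I/4 + exp(I*pi/4)/4 on |1101>, 0 on |1110>, 0 on |1111>.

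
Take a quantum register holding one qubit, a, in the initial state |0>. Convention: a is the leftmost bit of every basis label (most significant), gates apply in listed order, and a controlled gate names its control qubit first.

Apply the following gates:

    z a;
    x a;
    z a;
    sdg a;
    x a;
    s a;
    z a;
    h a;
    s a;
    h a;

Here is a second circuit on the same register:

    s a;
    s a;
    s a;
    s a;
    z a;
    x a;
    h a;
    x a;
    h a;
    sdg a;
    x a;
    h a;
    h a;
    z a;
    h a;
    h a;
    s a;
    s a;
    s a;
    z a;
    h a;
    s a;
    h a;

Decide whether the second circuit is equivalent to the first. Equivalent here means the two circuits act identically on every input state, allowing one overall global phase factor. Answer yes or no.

Yes: on every input state the two circuits agree up to one overall phase factor.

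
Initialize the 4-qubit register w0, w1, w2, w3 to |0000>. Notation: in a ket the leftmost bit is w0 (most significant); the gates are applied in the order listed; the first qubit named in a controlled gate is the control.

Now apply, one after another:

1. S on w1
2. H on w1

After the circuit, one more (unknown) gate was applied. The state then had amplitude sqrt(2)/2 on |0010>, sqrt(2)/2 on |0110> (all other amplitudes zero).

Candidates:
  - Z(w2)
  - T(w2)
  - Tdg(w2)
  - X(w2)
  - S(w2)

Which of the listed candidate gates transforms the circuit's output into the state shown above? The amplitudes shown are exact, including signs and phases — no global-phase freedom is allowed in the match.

The unique candidate consistent with the amplitudes is X(w2).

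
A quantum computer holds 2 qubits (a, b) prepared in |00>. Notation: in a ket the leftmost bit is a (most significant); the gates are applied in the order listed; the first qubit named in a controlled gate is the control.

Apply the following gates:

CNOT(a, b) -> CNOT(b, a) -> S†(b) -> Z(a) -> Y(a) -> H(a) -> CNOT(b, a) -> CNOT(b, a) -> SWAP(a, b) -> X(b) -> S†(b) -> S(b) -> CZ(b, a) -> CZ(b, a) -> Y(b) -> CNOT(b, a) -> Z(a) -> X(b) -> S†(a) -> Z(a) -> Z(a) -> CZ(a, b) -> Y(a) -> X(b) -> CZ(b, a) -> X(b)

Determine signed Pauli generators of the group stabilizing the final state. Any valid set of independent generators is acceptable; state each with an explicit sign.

The final state is stabilized by the group generated by +XY, +ZZ; other independent generating sets are equally valid. Key observation: steps 7-8 multiply out to the identity, so the circuit reduces to the remaining gates.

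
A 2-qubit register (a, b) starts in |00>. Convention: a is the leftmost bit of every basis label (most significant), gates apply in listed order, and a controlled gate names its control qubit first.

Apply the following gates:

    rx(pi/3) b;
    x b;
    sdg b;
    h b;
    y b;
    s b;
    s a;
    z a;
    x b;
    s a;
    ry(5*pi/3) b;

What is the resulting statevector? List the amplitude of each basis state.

After the circuit, the state carries amplitude (1 - I)*(-sqrt(6)*I + sqrt(2)*(2 - I))/8 on |00>, -(1 - I)*(-sqrt(6)*I + sqrt(2)*(2 + I))/8 on |01>, 0 on |10>, 0 on |11>.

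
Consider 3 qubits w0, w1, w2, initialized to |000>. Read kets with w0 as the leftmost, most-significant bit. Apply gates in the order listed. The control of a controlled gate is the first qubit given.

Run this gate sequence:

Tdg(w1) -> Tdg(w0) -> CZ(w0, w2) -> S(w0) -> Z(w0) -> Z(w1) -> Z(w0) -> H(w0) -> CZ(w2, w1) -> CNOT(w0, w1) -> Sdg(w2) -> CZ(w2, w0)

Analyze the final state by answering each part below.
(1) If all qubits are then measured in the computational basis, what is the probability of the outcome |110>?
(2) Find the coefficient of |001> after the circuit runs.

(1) The probability of measuring |110> is 1/2.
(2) The final state's coefficient on |001> equals 0.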